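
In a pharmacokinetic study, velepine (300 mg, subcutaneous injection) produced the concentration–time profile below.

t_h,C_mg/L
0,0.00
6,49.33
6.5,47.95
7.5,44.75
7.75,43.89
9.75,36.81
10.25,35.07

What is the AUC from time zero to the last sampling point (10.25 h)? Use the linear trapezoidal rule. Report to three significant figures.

Trapezoidal AUC_0→10.25:
  [0→6]: (0.00+49.33)/2 × 6 = 147.99
  [6→6.5]: (49.33+47.95)/2 × 0.5 = 24.32
  [6.5→7.5]: (47.95+44.75)/2 × 1 = 46.35
  [7.5→7.75]: (44.75+43.89)/2 × 0.25 = 11.08
  [7.75→9.75]: (43.89+36.81)/2 × 2 = 80.7
  [9.75→10.25]: (36.81+35.07)/2 × 0.5 = 17.97
  Sum = 328.41 mg/L·h

AUC = 328 mg/L·h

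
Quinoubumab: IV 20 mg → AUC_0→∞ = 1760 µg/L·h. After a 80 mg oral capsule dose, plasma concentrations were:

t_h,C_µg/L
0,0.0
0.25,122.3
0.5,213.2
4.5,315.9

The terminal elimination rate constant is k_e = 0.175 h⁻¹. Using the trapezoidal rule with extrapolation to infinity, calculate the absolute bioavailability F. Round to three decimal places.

F = 0.415

Trapezoidal AUC_0→4.5 (oral capsule):
  [0→0.25]: (0.0+122.3)/2 × 0.25 = 15.2875
  [0.25→0.5]: (122.3+213.2)/2 × 0.25 = 41.9375
  [0.5→4.5]: (213.2+315.9)/2 × 4 = 1058.2
  Sum = 1115.425 µg/L·h
Tail: C_last/k_e = 315.9/0.175 = 1805.143
AUC_0→∞ (oral capsule) = 1115.425 + 1805.143 = 2920.568 µg/L·h
F = (AUC_ev/D_ev)/(AUC_iv/D_iv) = (2920.568/80)/(1760/20) = 36.5071/88 = 0.4149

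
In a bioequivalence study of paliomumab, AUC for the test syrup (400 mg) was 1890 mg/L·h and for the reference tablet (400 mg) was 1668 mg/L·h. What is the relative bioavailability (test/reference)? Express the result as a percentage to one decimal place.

F_rel = (AUC_test/D_test) / (AUC_ref/D_ref)
      = (1890/400) / (1668/400)
      = 4.725 / 4.17 = 1.1331 = 113.31%

F_rel = 113.3%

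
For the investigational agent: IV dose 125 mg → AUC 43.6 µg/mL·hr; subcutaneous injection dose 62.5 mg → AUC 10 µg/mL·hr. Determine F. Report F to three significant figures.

F = 0.459

F = (AUC_ev / D_ev) / (AUC_iv / D_iv)
  = (10/62.5) / (43.6/125)
  = 0.16 / 0.3488 = 0.4587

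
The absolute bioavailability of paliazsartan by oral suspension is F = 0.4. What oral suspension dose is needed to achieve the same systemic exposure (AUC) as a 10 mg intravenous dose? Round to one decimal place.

D_oral = 25.0 mg

For equal systemic exposure: F × D_ev = D_iv
D_ev = D_iv / F = 10 / 0.4 = 25 mg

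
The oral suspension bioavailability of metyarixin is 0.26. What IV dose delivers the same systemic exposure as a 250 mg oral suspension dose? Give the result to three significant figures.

Systemic exposure from an extravascular dose = F × D_ev, so the equivalent IV dose is F × D_ev.
D_iv = F × D_ev = 0.26 × 250 = 65 mg

D_iv = 65.0 mg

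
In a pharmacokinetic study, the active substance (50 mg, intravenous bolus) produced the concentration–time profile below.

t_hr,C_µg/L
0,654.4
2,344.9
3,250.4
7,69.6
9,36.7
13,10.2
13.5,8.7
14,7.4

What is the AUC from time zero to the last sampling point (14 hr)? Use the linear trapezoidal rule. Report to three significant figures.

AUC = 2150 µg/L·hr

Trapezoidal AUC_0→14:
  [0→2]: (654.4+344.9)/2 × 2 = 999.3
  [2→3]: (344.9+250.4)/2 × 1 = 297.65
  [3→7]: (250.4+69.6)/2 × 4 = 640.0
  [7→9]: (69.6+36.7)/2 × 2 = 106.3
  [9→13]: (36.7+10.2)/2 × 4 = 93.8
  [13→13.5]: (10.2+8.7)/2 × 0.5 = 4.725
  [13.5→14]: (8.7+7.4)/2 × 0.5 = 4.025
  Sum = 2145.8 µg/L·hr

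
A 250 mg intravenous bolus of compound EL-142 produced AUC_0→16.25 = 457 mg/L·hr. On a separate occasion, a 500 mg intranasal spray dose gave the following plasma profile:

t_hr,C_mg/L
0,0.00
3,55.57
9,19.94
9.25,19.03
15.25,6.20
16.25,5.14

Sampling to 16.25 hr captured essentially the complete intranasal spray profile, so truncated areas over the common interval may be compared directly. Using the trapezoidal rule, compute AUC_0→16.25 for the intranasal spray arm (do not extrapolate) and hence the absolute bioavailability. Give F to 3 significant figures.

F = 0.433

Trapezoidal AUC_0→16.25 (intranasal spray):
  [0→3]: (0.00+55.57)/2 × 3 = 83.355
  [3→9]: (55.57+19.94)/2 × 6 = 226.53
  [9→9.25]: (19.94+19.03)/2 × 0.25 = 4.87125
  [9.25→15.25]: (19.03+6.20)/2 × 6 = 75.69
  [15.25→16.25]: (6.20+5.14)/2 × 1 = 5.67
  Sum = 396.11625 mg/L·hr
F = (AUC_ev/D_ev)/(AUC_iv/D_iv) = (396.11625/500)/(457/250) = 0.7922325/1.828 = 0.4334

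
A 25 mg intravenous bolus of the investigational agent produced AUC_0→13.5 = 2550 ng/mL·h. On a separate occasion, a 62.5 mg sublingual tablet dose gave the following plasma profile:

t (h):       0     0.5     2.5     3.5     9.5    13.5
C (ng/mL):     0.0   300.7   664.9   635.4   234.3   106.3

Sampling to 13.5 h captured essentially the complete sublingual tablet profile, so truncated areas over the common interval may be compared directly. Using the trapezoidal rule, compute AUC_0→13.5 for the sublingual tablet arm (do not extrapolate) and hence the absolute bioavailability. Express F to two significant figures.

F = 0.78

Trapezoidal AUC_0→13.5 (sublingual tablet):
  [0→0.5]: (0.0+300.7)/2 × 0.5 = 75.175
  [0.5→2.5]: (300.7+664.9)/2 × 2 = 965.6
  [2.5→3.5]: (664.9+635.4)/2 × 1 = 650.15
  [3.5→9.5]: (635.4+234.3)/2 × 6 = 2609.1
  [9.5→13.5]: (234.3+106.3)/2 × 4 = 681.2
  Sum = 4981.225 ng/mL·h
F = (AUC_ev/D_ev)/(AUC_iv/D_iv) = (4981.225/62.5)/(2550/25) = 79.6996/102 = 0.7814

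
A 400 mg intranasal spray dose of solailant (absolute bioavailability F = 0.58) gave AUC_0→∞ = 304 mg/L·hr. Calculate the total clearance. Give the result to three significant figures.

CL = 0.763 L/hr

CL = F × Dose / AUC_0→∞
   = 0.58 × 400 / 304 = 0.763158 L/hr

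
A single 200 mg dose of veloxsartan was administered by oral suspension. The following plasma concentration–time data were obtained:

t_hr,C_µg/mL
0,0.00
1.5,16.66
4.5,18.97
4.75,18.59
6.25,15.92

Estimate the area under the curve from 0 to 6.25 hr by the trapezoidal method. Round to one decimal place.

AUC = 96.5 µg/mL·hr

Trapezoidal AUC_0→6.25:
  [0→1.5]: (0.00+16.66)/2 × 1.5 = 12.495
  [1.5→4.5]: (16.66+18.97)/2 × 3 = 53.445
  [4.5→4.75]: (18.97+18.59)/2 × 0.25 = 4.695
  [4.75→6.25]: (18.59+15.92)/2 × 1.5 = 25.8825
  Sum = 96.5175 µg/mL·hr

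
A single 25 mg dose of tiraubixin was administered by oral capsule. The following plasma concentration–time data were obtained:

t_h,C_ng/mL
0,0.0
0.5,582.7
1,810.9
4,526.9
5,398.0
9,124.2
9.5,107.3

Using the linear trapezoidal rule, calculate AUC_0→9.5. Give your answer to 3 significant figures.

Trapezoidal AUC_0→9.5:
  [0→0.5]: (0.0+582.7)/2 × 0.5 = 145.675
  [0.5→1]: (582.7+810.9)/2 × 0.5 = 348.4
  [1→4]: (810.9+526.9)/2 × 3 = 2006.7
  [4→5]: (526.9+398.0)/2 × 1 = 462.45
  [5→9]: (398.0+124.2)/2 × 4 = 1044.4
  [9→9.5]: (124.2+107.3)/2 × 0.5 = 57.875
  Sum = 4065.5 ng/mL·h

AUC = 4070 ng/mL·h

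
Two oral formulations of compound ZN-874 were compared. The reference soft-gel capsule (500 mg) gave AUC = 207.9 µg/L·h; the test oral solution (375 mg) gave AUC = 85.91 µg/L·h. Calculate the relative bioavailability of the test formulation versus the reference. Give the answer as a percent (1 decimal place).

F_rel = (AUC_test/D_test) / (AUC_ref/D_ref)
      = (85.91/375) / (207.9/500)
      = 0.229093 / 0.4158 = 0.5510 = 55.10%

F_rel = 55.1%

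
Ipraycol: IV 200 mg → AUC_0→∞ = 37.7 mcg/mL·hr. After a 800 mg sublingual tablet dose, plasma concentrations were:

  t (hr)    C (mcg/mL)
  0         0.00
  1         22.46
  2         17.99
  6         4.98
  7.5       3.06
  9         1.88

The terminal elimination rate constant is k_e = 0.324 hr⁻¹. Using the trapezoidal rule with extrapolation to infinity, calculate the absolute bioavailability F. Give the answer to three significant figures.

Trapezoidal AUC_0→9 (sublingual tablet):
  [0→1]: (0.00+22.46)/2 × 1 = 11.23
  [1→2]: (22.46+17.99)/2 × 1 = 20.225
  [2→6]: (17.99+4.98)/2 × 4 = 45.94
  [6→7.5]: (4.98+3.06)/2 × 1.5 = 6.03
  [7.5→9]: (3.06+1.88)/2 × 1.5 = 3.705
  Sum = 87.13 mcg/mL·hr
Tail: C_last/k_e = 1.88/0.324 = 5.802
AUC_0→∞ (sublingual tablet) = 87.13 + 5.802 = 92.932 mcg/mL·hr
F = (AUC_ev/D_ev)/(AUC_iv/D_iv) = (92.932/800)/(37.7/200) = 0.116165/0.1885 = 0.6163

F = 0.616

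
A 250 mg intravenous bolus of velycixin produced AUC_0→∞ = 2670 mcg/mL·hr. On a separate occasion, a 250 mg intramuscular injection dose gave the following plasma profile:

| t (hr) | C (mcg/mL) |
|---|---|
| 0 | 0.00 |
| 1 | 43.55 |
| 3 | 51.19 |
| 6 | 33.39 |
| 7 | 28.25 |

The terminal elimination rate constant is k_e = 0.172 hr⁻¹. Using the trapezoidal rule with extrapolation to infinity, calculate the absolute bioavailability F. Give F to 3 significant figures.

Trapezoidal AUC_0→7 (intramuscular injection):
  [0→1]: (0.00+43.55)/2 × 1 = 21.775
  [1→3]: (43.55+51.19)/2 × 2 = 94.74
  [3→6]: (51.19+33.39)/2 × 3 = 126.87
  [6→7]: (33.39+28.25)/2 × 1 = 30.82
  Sum = 274.205 mcg/mL·hr
Tail: C_last/k_e = 28.25/0.172 = 164.244
AUC_0→∞ (intramuscular injection) = 274.205 + 164.244 = 438.449 mcg/mL·hr
F = (AUC_ev/D_ev)/(AUC_iv/D_iv) = (438.449/250)/(2670/250) = 1.753796/10.68 = 0.1642

F = 0.164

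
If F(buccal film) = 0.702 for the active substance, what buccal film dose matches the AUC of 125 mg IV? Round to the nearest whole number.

D_buccal = 178 mg

For equal systemic exposure: F × D_ev = D_iv
D_ev = D_iv / F = 125 / 0.702 = 178.063 mg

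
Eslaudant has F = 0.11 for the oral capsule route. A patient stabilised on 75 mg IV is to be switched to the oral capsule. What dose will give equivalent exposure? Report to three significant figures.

D_oral = 682 mg

For equal systemic exposure: F × D_ev = D_iv
D_ev = D_iv / F = 75 / 0.11 = 681.818 mg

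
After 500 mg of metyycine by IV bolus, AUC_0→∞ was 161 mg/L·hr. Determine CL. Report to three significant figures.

CL = Dose_iv / AUC_0→∞
   = 500 / 161 = 3.10559 L/hr

CL = 3.11 L/hr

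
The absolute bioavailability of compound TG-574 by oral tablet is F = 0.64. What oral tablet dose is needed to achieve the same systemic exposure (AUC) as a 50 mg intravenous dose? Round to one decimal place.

For equal systemic exposure: F × D_ev = D_iv
D_ev = D_iv / F = 50 / 0.64 = 78.125 mg

D_oral = 78.1 mg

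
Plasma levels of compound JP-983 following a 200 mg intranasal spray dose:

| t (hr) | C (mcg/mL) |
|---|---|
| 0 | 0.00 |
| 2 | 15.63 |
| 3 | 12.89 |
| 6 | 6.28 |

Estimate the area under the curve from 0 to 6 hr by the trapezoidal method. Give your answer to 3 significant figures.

AUC = 58.6 mcg/mL·hr

Trapezoidal AUC_0→6:
  [0→2]: (0.00+15.63)/2 × 2 = 15.63
  [2→3]: (15.63+12.89)/2 × 1 = 14.26
  [3→6]: (12.89+6.28)/2 × 3 = 28.755
  Sum = 58.645 mcg/mL·hr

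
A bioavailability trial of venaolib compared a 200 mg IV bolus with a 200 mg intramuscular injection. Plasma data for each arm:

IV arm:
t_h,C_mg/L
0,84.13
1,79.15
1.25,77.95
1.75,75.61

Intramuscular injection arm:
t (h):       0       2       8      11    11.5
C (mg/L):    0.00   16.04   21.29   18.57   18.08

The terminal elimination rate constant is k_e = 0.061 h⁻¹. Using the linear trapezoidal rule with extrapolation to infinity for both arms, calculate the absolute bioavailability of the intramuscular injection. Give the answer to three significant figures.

F = 0.358

Trapezoidal AUC_0→1.75 (IV):
  [0→1]: (84.13+79.15)/2 × 1 = 81.64
  [1→1.25]: (79.15+77.95)/2 × 0.25 = 19.6375
  [1.25→1.75]: (77.95+75.61)/2 × 0.5 = 38.39
  Sum = 139.6675 mg/L·h
IV tail: 75.61/0.061 = 1239.508; AUC_iv,0→∞ = 139.6675 + 1239.508 = 1379.1755 mg/L·h
Trapezoidal AUC_0→11.5 (intramuscular injection):
  [0→2]: (0.00+16.04)/2 × 2 = 16.04
  [2→8]: (16.04+21.29)/2 × 6 = 111.99
  [8→11]: (21.29+18.57)/2 × 3 = 59.79
  [11→11.5]: (18.57+18.08)/2 × 0.5 = 9.1625
  Sum = 196.9825 mg/L·h
intramuscular injection tail: 18.08/0.061 = 296.393; AUC_ev,0→∞ = 196.9825 + 296.393 = 493.3755 mg/L·h
F = (AUC_ev/D_ev)/(AUC_iv/D_iv) = (493.3755/200)/(1379.1755/200) = 2.4668775/6.8958775 = 0.3577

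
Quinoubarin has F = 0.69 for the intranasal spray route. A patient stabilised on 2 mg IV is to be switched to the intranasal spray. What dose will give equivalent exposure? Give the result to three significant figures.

For equal systemic exposure: F × D_ev = D_iv
D_ev = D_iv / F = 2 / 0.69 = 2.89855 mg

D_intranasal = 2.90 mg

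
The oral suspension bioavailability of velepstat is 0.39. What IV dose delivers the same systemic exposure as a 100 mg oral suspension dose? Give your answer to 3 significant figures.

Systemic exposure from an extravascular dose = F × D_ev, so the equivalent IV dose is F × D_ev.
D_iv = F × D_ev = 0.39 × 100 = 39 mg

D_iv = 39.0 mg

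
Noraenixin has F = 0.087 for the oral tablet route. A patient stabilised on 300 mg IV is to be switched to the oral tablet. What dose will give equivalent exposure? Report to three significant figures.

For equal systemic exposure: F × D_ev = D_iv
D_ev = D_iv / F = 300 / 0.087 = 3448.28 mg

D_oral = 3450 mg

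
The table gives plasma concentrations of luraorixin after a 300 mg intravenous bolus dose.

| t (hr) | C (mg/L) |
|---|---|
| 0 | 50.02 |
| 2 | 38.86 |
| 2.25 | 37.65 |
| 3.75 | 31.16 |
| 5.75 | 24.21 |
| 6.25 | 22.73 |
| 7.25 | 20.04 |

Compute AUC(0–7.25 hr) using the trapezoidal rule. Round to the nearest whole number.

Trapezoidal AUC_0→7.25:
  [0→2]: (50.02+38.86)/2 × 2 = 88.88
  [2→2.25]: (38.86+37.65)/2 × 0.25 = 9.56375
  [2.25→3.75]: (37.65+31.16)/2 × 1.5 = 51.6075
  [3.75→5.75]: (31.16+24.21)/2 × 2 = 55.37
  [5.75→6.25]: (24.21+22.73)/2 × 0.5 = 11.735
  [6.25→7.25]: (22.73+20.04)/2 × 1 = 21.385
  Sum = 238.54125 mg/L·hr

AUC = 239 mg/L·hr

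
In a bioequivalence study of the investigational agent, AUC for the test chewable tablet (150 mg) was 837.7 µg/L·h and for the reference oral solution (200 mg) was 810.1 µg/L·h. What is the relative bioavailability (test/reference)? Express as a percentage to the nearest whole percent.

F_rel = 138%

F_rel = (AUC_test/D_test) / (AUC_ref/D_ref)
      = (837.7/150) / (810.1/200)
      = 5.58467 / 4.0505 = 1.3788 = 137.88%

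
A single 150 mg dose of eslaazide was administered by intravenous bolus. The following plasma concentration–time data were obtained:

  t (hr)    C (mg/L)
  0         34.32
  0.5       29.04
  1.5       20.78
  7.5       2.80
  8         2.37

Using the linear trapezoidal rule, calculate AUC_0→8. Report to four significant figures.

Trapezoidal AUC_0→8:
  [0→0.5]: (34.32+29.04)/2 × 0.5 = 15.84
  [0.5→1.5]: (29.04+20.78)/2 × 1 = 24.91
  [1.5→7.5]: (20.78+2.80)/2 × 6 = 70.74
  [7.5→8]: (2.80+2.37)/2 × 0.5 = 1.2925
  Sum = 112.7825 mg/L·hr

AUC = 112.8 mg/L·hr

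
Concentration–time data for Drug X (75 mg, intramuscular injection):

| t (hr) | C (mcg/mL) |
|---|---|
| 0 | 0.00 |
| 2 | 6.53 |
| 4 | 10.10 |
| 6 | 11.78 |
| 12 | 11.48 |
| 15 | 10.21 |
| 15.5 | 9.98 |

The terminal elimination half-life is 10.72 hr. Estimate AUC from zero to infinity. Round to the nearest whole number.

Trapezoidal AUC_0→15.5:
  [0→2]: (0.00+6.53)/2 × 2 = 6.53
  [2→4]: (6.53+10.10)/2 × 2 = 16.63
  [4→6]: (10.10+11.78)/2 × 2 = 21.88
  [6→12]: (11.78+11.48)/2 × 6 = 69.78
  [12→15]: (11.48+10.21)/2 × 3 = 32.535
  [15→15.5]: (10.21+9.98)/2 × 0.5 = 5.0475
  Sum = 152.4025 mcg/mL·hr
k_e = ln2 / t½ = 0.693147 / 10.72 = 0.0647 hr^-1
Extrapolated tail: C_last / k_e = 9.98 / 0.0647 = 154.250
AUC_0→∞ = 152.4025 + 154.250 = 306.6525 mcg/mL·hr

AUC = 307 mcg/mL·hr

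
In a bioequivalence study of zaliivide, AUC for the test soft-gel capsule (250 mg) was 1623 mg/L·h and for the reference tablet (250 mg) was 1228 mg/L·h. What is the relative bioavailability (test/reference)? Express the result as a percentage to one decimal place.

F_rel = 132.2%

F_rel = (AUC_test/D_test) / (AUC_ref/D_ref)
      = (1623/250) / (1228/250)
      = 6.492 / 4.912 = 1.3217 = 132.17%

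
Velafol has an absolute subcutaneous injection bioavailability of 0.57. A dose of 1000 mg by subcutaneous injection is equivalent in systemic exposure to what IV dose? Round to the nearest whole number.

D_iv = 570 mg

Systemic exposure from an extravascular dose = F × D_ev, so the equivalent IV dose is F × D_ev.
D_iv = F × D_ev = 0.57 × 1000 = 570 mg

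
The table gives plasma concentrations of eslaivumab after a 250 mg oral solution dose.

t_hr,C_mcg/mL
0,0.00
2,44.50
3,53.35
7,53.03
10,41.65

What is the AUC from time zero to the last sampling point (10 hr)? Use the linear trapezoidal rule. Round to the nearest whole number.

Trapezoidal AUC_0→10:
  [0→2]: (0.00+44.50)/2 × 2 = 44.5
  [2→3]: (44.50+53.35)/2 × 1 = 48.925
  [3→7]: (53.35+53.03)/2 × 4 = 212.76
  [7→10]: (53.03+41.65)/2 × 3 = 142.02
  Sum = 448.205 mcg/mL·hr

AUC = 448 mcg/mL·hr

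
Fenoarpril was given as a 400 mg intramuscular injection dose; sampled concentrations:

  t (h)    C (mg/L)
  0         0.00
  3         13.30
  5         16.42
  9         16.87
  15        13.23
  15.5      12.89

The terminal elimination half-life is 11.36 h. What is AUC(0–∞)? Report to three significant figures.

Trapezoidal AUC_0→15.5:
  [0→3]: (0.00+13.30)/2 × 3 = 19.95
  [3→5]: (13.30+16.42)/2 × 2 = 29.72
  [5→9]: (16.42+16.87)/2 × 4 = 66.58
  [9→15]: (16.87+13.23)/2 × 6 = 90.3
  [15→15.5]: (13.23+12.89)/2 × 0.5 = 6.53
  Sum = 213.08 mg/L·h
k_e = ln2 / t½ = 0.693147 / 11.36 = 0.0610 h^-1
Extrapolated tail: C_last / k_e = 12.89 / 0.061 = 211.311
AUC_0→∞ = 213.08 + 211.311 = 424.391 mg/L·h

AUC = 424 mg/L·h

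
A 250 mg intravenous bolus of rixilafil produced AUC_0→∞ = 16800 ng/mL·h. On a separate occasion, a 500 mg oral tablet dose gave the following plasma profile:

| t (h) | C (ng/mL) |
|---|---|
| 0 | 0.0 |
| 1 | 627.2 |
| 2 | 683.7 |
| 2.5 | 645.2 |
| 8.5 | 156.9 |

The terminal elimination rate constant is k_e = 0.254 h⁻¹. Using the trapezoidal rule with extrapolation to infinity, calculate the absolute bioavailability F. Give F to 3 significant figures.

Trapezoidal AUC_0→8.5 (oral tablet):
  [0→1]: (0.0+627.2)/2 × 1 = 313.6
  [1→2]: (627.2+683.7)/2 × 1 = 655.45
  [2→2.5]: (683.7+645.2)/2 × 0.5 = 332.225
  [2.5→8.5]: (645.2+156.9)/2 × 6 = 2406.3
  Sum = 3707.575 ng/mL·h
Tail: C_last/k_e = 156.9/0.254 = 617.717
AUC_0→∞ (oral tablet) = 3707.575 + 617.717 = 4325.292 ng/mL·h
F = (AUC_ev/D_ev)/(AUC_iv/D_iv) = (4325.292/500)/(16800/250) = 8.650584/67.2 = 0.1287

F = 0.129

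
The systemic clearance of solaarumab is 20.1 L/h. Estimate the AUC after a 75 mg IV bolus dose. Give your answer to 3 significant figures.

AUC_0→∞ = Dose_iv / CL
        = 75 / 20.1 = 3.73134 mg/L·h

AUC = 3.73 mg/L·h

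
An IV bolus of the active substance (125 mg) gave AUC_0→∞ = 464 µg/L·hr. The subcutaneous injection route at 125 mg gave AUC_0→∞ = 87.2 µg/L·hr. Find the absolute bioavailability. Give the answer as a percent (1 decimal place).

F = (AUC_ev / D_ev) / (AUC_iv / D_iv)
  = (87.2/125) / (464/125)
  = 0.6976 / 3.712 = 0.1879
  = 18.79%

F = 18.8%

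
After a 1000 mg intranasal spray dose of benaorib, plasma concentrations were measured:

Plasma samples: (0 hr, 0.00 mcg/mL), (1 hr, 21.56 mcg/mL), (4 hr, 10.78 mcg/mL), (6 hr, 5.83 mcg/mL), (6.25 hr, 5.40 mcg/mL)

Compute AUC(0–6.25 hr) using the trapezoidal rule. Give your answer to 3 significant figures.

Trapezoidal AUC_0→6.25:
  [0→1]: (0.00+21.56)/2 × 1 = 10.78
  [1→4]: (21.56+10.78)/2 × 3 = 48.51
  [4→6]: (10.78+5.83)/2 × 2 = 16.61
  [6→6.25]: (5.83+5.40)/2 × 0.25 = 1.40375
  Sum = 77.30375 mcg/mL·hr

AUC = 77.3 mcg/mL·hr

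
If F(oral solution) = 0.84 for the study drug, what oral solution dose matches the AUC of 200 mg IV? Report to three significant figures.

D_oral = 238 mg

For equal systemic exposure: F × D_ev = D_iv
D_ev = D_iv / F = 200 / 0.84 = 238.095 mg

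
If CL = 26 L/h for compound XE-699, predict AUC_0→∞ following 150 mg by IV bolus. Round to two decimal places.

AUC_0→∞ = Dose_iv / CL
        = 150 / 26 = 5.76923 mg/L·h

AUC = 5.77 mg/L·h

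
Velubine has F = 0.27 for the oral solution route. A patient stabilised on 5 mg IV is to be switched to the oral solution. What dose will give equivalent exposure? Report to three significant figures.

For equal systemic exposure: F × D_ev = D_iv
D_ev = D_iv / F = 5 / 0.27 = 18.5185 mg

D_oral = 18.5 mg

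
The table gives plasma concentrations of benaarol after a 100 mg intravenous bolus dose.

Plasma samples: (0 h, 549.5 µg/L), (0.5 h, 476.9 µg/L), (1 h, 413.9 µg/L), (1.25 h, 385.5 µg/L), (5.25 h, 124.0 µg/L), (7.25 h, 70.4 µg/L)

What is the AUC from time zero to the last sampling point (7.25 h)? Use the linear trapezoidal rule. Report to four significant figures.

Trapezoidal AUC_0→7.25:
  [0→0.5]: (549.5+476.9)/2 × 0.5 = 256.6
  [0.5→1]: (476.9+413.9)/2 × 0.5 = 222.7
  [1→1.25]: (413.9+385.5)/2 × 0.25 = 99.925
  [1.25→5.25]: (385.5+124.0)/2 × 4 = 1019.0
  [5.25→7.25]: (124.0+70.4)/2 × 2 = 194.4
  Sum = 1792.625 µg/L·h

AUC = 1793 µg/L·h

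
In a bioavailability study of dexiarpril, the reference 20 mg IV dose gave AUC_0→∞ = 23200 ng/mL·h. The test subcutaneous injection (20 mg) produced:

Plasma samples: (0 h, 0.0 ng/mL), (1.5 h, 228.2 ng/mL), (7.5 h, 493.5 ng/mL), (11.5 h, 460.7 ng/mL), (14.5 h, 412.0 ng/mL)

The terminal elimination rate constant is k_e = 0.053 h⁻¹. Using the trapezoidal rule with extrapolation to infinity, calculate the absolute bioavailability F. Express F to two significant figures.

Trapezoidal AUC_0→14.5 (subcutaneous injection):
  [0→1.5]: (0.0+228.2)/2 × 1.5 = 171.15
  [1.5→7.5]: (228.2+493.5)/2 × 6 = 2165.1
  [7.5→11.5]: (493.5+460.7)/2 × 4 = 1908.4
  [11.5→14.5]: (460.7+412.0)/2 × 3 = 1309.05
  Sum = 5553.7 ng/mL·h
Tail: C_last/k_e = 412.0/0.053 = 7773.585
AUC_0→∞ (subcutaneous injection) = 5553.7 + 7773.585 = 13327.285 ng/mL·h
F = (AUC_ev/D_ev)/(AUC_iv/D_iv) = (13327.285/20)/(23200/20) = 666.36425/1160 = 0.5745

F = 0.57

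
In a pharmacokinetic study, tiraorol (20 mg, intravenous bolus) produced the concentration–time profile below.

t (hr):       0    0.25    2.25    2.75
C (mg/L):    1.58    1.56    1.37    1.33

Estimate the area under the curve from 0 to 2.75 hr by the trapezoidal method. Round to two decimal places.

AUC = 4.00 mg/L·hr

Trapezoidal AUC_0→2.75:
  [0→0.25]: (1.58+1.56)/2 × 0.25 = 0.3925
  [0.25→2.25]: (1.56+1.37)/2 × 2 = 2.93
  [2.25→2.75]: (1.37+1.33)/2 × 0.5 = 0.675
  Sum = 3.9975 mg/L·hr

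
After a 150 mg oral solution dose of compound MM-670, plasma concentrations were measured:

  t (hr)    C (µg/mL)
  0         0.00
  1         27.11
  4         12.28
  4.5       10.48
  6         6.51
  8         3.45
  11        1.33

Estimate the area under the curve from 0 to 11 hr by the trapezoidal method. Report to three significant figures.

Trapezoidal AUC_0→11:
  [0→1]: (0.00+27.11)/2 × 1 = 13.555
  [1→4]: (27.11+12.28)/2 × 3 = 59.085
  [4→4.5]: (12.28+10.48)/2 × 0.5 = 5.69
  [4.5→6]: (10.48+6.51)/2 × 1.5 = 12.7425
  [6→8]: (6.51+3.45)/2 × 2 = 9.96
  [8→11]: (3.45+1.33)/2 × 3 = 7.17
  Sum = 108.2025 µg/mL·hr

AUC = 108 µg/mL·hr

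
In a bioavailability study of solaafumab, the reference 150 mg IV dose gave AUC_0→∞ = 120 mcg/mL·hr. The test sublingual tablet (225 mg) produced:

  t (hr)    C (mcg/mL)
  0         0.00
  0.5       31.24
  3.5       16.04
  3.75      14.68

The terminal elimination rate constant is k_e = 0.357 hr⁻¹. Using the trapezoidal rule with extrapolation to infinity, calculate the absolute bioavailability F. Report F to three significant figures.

Trapezoidal AUC_0→3.75 (sublingual tablet):
  [0→0.5]: (0.00+31.24)/2 × 0.5 = 7.81
  [0.5→3.5]: (31.24+16.04)/2 × 3 = 70.92
  [3.5→3.75]: (16.04+14.68)/2 × 0.25 = 3.84
  Sum = 82.57 mcg/mL·hr
Tail: C_last/k_e = 14.68/0.357 = 41.120
AUC_0→∞ (sublingual tablet) = 82.57 + 41.120 = 123.69 mcg/mL·hr
F = (AUC_ev/D_ev)/(AUC_iv/D_iv) = (123.69/225)/(120/150) = 0.549733/0.8 = 0.6872

F = 0.687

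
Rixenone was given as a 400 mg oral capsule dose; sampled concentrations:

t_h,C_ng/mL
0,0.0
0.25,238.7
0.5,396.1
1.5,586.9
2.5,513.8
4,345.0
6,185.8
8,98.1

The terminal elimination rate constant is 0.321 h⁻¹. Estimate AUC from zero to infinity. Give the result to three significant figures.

AUC = 2920 ng/mL·h

Trapezoidal AUC_0→8:
  [0→0.25]: (0.0+238.7)/2 × 0.25 = 29.8375
  [0.25→0.5]: (238.7+396.1)/2 × 0.25 = 79.35
  [0.5→1.5]: (396.1+586.9)/2 × 1 = 491.5
  [1.5→2.5]: (586.9+513.8)/2 × 1 = 550.35
  [2.5→4]: (513.8+345.0)/2 × 1.5 = 644.1
  [4→6]: (345.0+185.8)/2 × 2 = 530.8
  [6→8]: (185.8+98.1)/2 × 2 = 283.9
  Sum = 2609.8375 ng/mL·h
Extrapolated tail: C_last / k_e = 98.1 / 0.321 = 305.607
AUC_0→∞ = 2609.8375 + 305.607 = 2915.4445 ng/mL·h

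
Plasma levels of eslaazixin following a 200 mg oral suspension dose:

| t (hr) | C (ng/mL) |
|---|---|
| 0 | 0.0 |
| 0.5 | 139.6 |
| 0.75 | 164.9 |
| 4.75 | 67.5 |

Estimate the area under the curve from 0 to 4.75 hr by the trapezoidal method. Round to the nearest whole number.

Trapezoidal AUC_0→4.75:
  [0→0.5]: (0.0+139.6)/2 × 0.5 = 34.9
  [0.5→0.75]: (139.6+164.9)/2 × 0.25 = 38.0625
  [0.75→4.75]: (164.9+67.5)/2 × 4 = 464.8
  Sum = 537.7625 ng/mL·hr

AUC = 538 ng/mL·hr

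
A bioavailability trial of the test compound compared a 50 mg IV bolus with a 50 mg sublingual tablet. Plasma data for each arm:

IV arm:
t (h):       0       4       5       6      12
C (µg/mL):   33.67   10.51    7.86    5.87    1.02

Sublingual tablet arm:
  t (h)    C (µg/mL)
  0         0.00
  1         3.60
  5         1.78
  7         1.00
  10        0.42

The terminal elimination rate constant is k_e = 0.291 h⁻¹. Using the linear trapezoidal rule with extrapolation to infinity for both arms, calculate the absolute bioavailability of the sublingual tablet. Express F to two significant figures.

F = 0.15

Trapezoidal AUC_0→12 (IV):
  [0→4]: (33.67+10.51)/2 × 4 = 88.36
  [4→5]: (10.51+7.86)/2 × 1 = 9.185
  [5→6]: (7.86+5.87)/2 × 1 = 6.865
  [6→12]: (5.87+1.02)/2 × 6 = 20.67
  Sum = 125.08 µg/mL·h
IV tail: 1.02/0.291 = 3.505; AUC_iv,0→∞ = 125.08 + 3.505 = 128.585 µg/mL·h
Trapezoidal AUC_0→10 (sublingual tablet):
  [0→1]: (0.00+3.60)/2 × 1 = 1.8
  [1→5]: (3.60+1.78)/2 × 4 = 10.76
  [5→7]: (1.78+1.00)/2 × 2 = 2.78
  [7→10]: (1.00+0.42)/2 × 3 = 2.13
  Sum = 17.47 µg/mL·h
sublingual tablet tail: 0.42/0.291 = 1.443; AUC_ev,0→∞ = 17.47 + 1.443 = 18.913 µg/mL·h
F = (AUC_ev/D_ev)/(AUC_iv/D_iv) = (18.913/50)/(128.585/50) = 0.37826/2.5717 = 0.1471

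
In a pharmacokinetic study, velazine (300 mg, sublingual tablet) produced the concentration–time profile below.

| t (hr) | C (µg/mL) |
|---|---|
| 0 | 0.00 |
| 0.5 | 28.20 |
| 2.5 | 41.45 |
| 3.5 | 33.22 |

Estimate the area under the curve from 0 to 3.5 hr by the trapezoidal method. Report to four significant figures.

AUC = 114.0 µg/mL·hr

Trapezoidal AUC_0→3.5:
  [0→0.5]: (0.00+28.20)/2 × 0.5 = 7.05
  [0.5→2.5]: (28.20+41.45)/2 × 2 = 69.65
  [2.5→3.5]: (41.45+33.22)/2 × 1 = 37.335
  Sum = 114.035 µg/mL·hr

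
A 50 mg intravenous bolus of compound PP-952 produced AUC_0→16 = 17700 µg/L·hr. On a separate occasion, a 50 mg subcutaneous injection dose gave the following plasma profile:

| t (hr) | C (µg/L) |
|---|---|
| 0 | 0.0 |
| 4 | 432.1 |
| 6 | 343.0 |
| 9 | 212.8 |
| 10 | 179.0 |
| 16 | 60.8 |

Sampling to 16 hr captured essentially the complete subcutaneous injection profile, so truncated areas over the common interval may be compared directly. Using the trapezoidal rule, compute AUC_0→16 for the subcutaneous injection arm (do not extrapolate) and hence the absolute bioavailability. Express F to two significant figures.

Trapezoidal AUC_0→16 (subcutaneous injection):
  [0→4]: (0.0+432.1)/2 × 4 = 864.2
  [4→6]: (432.1+343.0)/2 × 2 = 775.1
  [6→9]: (343.0+212.8)/2 × 3 = 833.7
  [9→10]: (212.8+179.0)/2 × 1 = 195.9
  [10→16]: (179.0+60.8)/2 × 6 = 719.4
  Sum = 3388.3 µg/L·hr
F = (AUC_ev/D_ev)/(AUC_iv/D_iv) = (3388.3/50)/(17700/50) = 67.766/354 = 0.1914

F = 0.19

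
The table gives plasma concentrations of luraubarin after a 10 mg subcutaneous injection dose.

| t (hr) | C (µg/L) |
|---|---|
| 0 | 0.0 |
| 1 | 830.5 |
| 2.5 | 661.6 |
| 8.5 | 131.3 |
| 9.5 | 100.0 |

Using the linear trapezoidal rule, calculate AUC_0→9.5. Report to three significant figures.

Trapezoidal AUC_0→9.5:
  [0→1]: (0.0+830.5)/2 × 1 = 415.25
  [1→2.5]: (830.5+661.6)/2 × 1.5 = 1119.075
  [2.5→8.5]: (661.6+131.3)/2 × 6 = 2378.7
  [8.5→9.5]: (131.3+100.0)/2 × 1 = 115.65
  Sum = 4028.675 µg/L·hr

AUC = 4030 µg/L·hr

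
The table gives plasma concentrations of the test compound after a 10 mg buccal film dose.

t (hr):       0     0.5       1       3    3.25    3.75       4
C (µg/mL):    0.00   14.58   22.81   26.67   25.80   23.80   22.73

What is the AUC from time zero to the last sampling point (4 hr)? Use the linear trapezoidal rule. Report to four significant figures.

AUC = 87.25 µg/mL·hr

Trapezoidal AUC_0→4:
  [0→0.5]: (0.00+14.58)/2 × 0.5 = 3.645
  [0.5→1]: (14.58+22.81)/2 × 0.5 = 9.3475
  [1→3]: (22.81+26.67)/2 × 2 = 49.48
  [3→3.25]: (26.67+25.80)/2 × 0.25 = 6.55875
  [3.25→3.75]: (25.80+23.80)/2 × 0.5 = 12.4
  [3.75→4]: (23.80+22.73)/2 × 0.25 = 5.81625
  Sum = 87.2475 µg/mL·hr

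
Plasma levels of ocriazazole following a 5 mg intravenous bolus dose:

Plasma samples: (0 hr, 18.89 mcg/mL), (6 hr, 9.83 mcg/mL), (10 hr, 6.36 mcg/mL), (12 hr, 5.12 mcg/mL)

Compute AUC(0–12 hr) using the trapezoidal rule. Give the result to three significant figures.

AUC = 130 mcg/mL·hr

Trapezoidal AUC_0→12:
  [0→6]: (18.89+9.83)/2 × 6 = 86.16
  [6→10]: (9.83+6.36)/2 × 4 = 32.38
  [10→12]: (6.36+5.12)/2 × 2 = 11.48
  Sum = 130.02 mcg/mL·hr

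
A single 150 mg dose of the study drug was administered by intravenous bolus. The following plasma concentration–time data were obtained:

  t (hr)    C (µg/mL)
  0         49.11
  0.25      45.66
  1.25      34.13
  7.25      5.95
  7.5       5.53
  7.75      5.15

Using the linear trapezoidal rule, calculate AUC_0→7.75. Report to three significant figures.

Trapezoidal AUC_0→7.75:
  [0→0.25]: (49.11+45.66)/2 × 0.25 = 11.84625
  [0.25→1.25]: (45.66+34.13)/2 × 1 = 39.895
  [1.25→7.25]: (34.13+5.95)/2 × 6 = 120.24
  [7.25→7.5]: (5.95+5.53)/2 × 0.25 = 1.435
  [7.5→7.75]: (5.53+5.15)/2 × 0.25 = 1.335
  Sum = 174.75125 µg/mL·hr

AUC = 175 µg/mL·hr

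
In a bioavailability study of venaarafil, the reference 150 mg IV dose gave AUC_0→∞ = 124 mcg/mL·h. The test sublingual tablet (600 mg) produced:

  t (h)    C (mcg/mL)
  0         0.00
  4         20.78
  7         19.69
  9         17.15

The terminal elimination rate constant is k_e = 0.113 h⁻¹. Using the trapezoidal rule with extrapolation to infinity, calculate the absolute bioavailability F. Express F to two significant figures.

F = 0.59

Trapezoidal AUC_0→9 (sublingual tablet):
  [0→4]: (0.00+20.78)/2 × 4 = 41.56
  [4→7]: (20.78+19.69)/2 × 3 = 60.705
  [7→9]: (19.69+17.15)/2 × 2 = 36.84
  Sum = 139.105 mcg/mL·h
Tail: C_last/k_e = 17.15/0.113 = 151.770
AUC_0→∞ (sublingual tablet) = 139.105 + 151.770 = 290.875 mcg/mL·h
F = (AUC_ev/D_ev)/(AUC_iv/D_iv) = (290.875/600)/(124/150) = 0.484792/0.826667 = 0.5864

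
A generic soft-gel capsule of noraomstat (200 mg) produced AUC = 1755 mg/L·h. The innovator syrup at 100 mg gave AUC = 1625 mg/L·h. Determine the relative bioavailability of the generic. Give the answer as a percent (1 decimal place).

F_rel = (AUC_test/D_test) / (AUC_ref/D_ref)
      = (1755/200) / (1625/100)
      = 8.775 / 16.25 = 0.5400 = 54.00%

F_rel = 54.0%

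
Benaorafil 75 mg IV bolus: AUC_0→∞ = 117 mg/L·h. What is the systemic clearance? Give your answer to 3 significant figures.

CL = Dose_iv / AUC_0→∞
   = 75 / 117 = 0.641026 L/h

CL = 0.641 L/h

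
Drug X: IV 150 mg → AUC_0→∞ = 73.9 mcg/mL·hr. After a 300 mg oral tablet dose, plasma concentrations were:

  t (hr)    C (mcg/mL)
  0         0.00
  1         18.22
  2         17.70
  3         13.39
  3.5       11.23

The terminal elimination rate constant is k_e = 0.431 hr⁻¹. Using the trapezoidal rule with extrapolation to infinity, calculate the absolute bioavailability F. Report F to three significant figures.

F = 0.506

Trapezoidal AUC_0→3.5 (oral tablet):
  [0→1]: (0.00+18.22)/2 × 1 = 9.11
  [1→2]: (18.22+17.70)/2 × 1 = 17.96
  [2→3]: (17.70+13.39)/2 × 1 = 15.545
  [3→3.5]: (13.39+11.23)/2 × 0.5 = 6.155
  Sum = 48.77 mcg/mL·hr
Tail: C_last/k_e = 11.23/0.431 = 26.056
AUC_0→∞ (oral tablet) = 48.77 + 26.056 = 74.826 mcg/mL·hr
F = (AUC_ev/D_ev)/(AUC_iv/D_iv) = (74.826/300)/(73.9/150) = 0.24942/0.492667 = 0.5063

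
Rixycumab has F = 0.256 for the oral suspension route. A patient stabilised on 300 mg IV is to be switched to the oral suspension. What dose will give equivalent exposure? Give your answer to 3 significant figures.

For equal systemic exposure: F × D_ev = D_iv
D_ev = D_iv / F = 300 / 0.256 = 1171.875 mg

D_oral = 1170 mg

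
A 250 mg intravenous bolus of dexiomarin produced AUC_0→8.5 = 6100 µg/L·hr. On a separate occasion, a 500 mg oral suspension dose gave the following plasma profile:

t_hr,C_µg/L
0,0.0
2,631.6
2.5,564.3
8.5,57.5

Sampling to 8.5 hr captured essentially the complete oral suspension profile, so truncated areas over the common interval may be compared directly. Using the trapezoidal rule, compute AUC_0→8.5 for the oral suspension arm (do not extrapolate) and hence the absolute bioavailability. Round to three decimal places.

F = 0.229

Trapezoidal AUC_0→8.5 (oral suspension):
  [0→2]: (0.0+631.6)/2 × 2 = 631.6
  [2→2.5]: (631.6+564.3)/2 × 0.5 = 298.975
  [2.5→8.5]: (564.3+57.5)/2 × 6 = 1865.4
  Sum = 2795.975 µg/L·hr
F = (AUC_ev/D_ev)/(AUC_iv/D_iv) = (2795.975/500)/(6100/250) = 5.59195/24.4 = 0.2292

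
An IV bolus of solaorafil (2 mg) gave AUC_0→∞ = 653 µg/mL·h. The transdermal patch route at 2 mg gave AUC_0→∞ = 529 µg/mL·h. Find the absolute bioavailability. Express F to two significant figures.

F = (AUC_ev / D_ev) / (AUC_iv / D_iv)
  = (529/2) / (653/2)
  = 264.5 / 326.5 = 0.8101

F = 0.81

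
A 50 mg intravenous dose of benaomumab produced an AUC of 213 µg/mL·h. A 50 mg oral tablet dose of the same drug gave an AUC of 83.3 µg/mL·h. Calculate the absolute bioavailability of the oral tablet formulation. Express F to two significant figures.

F = 0.39

F = (AUC_ev / D_ev) / (AUC_iv / D_iv)
  = (83.3/50) / (213/50)
  = 1.666 / 4.26 = 0.3911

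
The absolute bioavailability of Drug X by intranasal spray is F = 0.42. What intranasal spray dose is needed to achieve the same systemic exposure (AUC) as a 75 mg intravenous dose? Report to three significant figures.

D_intranasal = 179 mg

For equal systemic exposure: F × D_ev = D_iv
D_ev = D_iv / F = 75 / 0.42 = 178.571 mg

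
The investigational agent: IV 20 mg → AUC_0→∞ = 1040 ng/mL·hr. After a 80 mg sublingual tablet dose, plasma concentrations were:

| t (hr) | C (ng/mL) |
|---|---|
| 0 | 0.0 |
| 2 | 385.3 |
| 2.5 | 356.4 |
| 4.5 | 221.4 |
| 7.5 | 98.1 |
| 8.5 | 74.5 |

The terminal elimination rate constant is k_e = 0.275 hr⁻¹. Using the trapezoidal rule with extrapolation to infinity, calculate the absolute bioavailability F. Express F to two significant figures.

F = 0.48

Trapezoidal AUC_0→8.5 (sublingual tablet):
  [0→2]: (0.0+385.3)/2 × 2 = 385.3
  [2→2.5]: (385.3+356.4)/2 × 0.5 = 185.425
  [2.5→4.5]: (356.4+221.4)/2 × 2 = 577.8
  [4.5→7.5]: (221.4+98.1)/2 × 3 = 479.25
  [7.5→8.5]: (98.1+74.5)/2 × 1 = 86.3
  Sum = 1714.075 ng/mL·hr
Tail: C_last/k_e = 74.5/0.275 = 270.909
AUC_0→∞ (sublingual tablet) = 1714.075 + 270.909 = 1984.984 ng/mL·hr
F = (AUC_ev/D_ev)/(AUC_iv/D_iv) = (1984.984/80)/(1040/20) = 24.8123/52 = 0.4772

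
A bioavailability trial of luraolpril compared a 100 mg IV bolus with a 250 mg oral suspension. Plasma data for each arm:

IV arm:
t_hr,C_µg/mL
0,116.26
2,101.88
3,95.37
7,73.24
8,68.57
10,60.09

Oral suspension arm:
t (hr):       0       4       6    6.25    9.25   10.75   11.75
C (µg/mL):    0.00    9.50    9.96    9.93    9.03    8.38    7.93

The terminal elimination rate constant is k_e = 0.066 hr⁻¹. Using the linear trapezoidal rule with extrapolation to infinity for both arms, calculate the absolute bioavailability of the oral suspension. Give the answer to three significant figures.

F = 0.0478

Trapezoidal AUC_0→10 (IV):
  [0→2]: (116.26+101.88)/2 × 2 = 218.14
  [2→3]: (101.88+95.37)/2 × 1 = 98.625
  [3→7]: (95.37+73.24)/2 × 4 = 337.22
  [7→8]: (73.24+68.57)/2 × 1 = 70.905
  [8→10]: (68.57+60.09)/2 × 2 = 128.66
  Sum = 853.55 µg/mL·hr
IV tail: 60.09/0.066 = 910.455; AUC_iv,0→∞ = 853.55 + 910.455 = 1764.005 µg/mL·hr
Trapezoidal AUC_0→11.75 (oral suspension):
  [0→4]: (0.00+9.50)/2 × 4 = 19.0
  [4→6]: (9.50+9.96)/2 × 2 = 19.46
  [6→6.25]: (9.96+9.93)/2 × 0.25 = 2.48625
  [6.25→9.25]: (9.93+9.03)/2 × 3 = 28.44
  [9.25→10.75]: (9.03+8.38)/2 × 1.5 = 13.0575
  [10.75→11.75]: (8.38+7.93)/2 × 1 = 8.155
  Sum = 90.59875 µg/mL·hr
oral suspension tail: 7.93/0.066 = 120.152; AUC_ev,0→∞ = 90.59875 + 120.152 = 210.75075 µg/mL·hr
F = (AUC_ev/D_ev)/(AUC_iv/D_iv) = (210.75075/250)/(1764.005/100) = 0.843003/17.64005 = 0.0478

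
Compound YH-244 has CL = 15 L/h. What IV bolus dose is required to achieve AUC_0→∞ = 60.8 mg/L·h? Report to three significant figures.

Dose = 912 mg

Dose_iv = CL × AUC_0→∞
     = 15 × 60.8 = 912 mg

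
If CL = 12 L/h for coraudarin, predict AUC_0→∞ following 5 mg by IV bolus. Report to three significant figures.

AUC_0→∞ = Dose_iv / CL
        = 5 / 12 = 0.416667 mg/L·h

AUC = 0.417 mg/L·h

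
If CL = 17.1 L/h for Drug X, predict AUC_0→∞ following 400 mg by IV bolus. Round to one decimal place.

AUC_0→∞ = Dose_iv / CL
        = 400 / 17.1 = 23.3918 mg/L·h

AUC = 23.4 mg/L·h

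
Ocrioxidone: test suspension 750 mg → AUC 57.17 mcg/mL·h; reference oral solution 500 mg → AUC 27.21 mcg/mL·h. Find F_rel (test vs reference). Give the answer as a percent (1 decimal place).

F_rel = (AUC_test/D_test) / (AUC_ref/D_ref)
      = (57.17/750) / (27.21/500)
      = 0.0762267 / 0.05442 = 1.4007 = 140.07%

F_rel = 140.1%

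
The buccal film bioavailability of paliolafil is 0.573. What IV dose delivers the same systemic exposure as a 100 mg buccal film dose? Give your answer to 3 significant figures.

Systemic exposure from an extravascular dose = F × D_ev, so the equivalent IV dose is F × D_ev.
D_iv = F × D_ev = 0.573 × 100 = 57.3 mg

D_iv = 57.3 mg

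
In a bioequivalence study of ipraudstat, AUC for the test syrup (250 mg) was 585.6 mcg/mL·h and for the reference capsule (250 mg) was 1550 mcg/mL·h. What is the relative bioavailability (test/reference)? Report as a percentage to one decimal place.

F_rel = (AUC_test/D_test) / (AUC_ref/D_ref)
      = (585.6/250) / (1550/250)
      = 2.3424 / 6.2 = 0.3778 = 37.78%

F_rel = 37.8%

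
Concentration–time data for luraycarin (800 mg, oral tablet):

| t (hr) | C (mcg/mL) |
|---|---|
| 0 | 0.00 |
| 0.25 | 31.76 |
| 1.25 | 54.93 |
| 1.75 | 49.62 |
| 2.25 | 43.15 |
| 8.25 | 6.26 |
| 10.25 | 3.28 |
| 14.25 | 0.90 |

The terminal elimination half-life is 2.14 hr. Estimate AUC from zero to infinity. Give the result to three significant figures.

Trapezoidal AUC_0→14.25:
  [0→0.25]: (0.00+31.76)/2 × 0.25 = 3.97
  [0.25→1.25]: (31.76+54.93)/2 × 1 = 43.345
  [1.25→1.75]: (54.93+49.62)/2 × 0.5 = 26.1375
  [1.75→2.25]: (49.62+43.15)/2 × 0.5 = 23.1925
  [2.25→8.25]: (43.15+6.26)/2 × 6 = 148.23
  [8.25→10.25]: (6.26+3.28)/2 × 2 = 9.54
  [10.25→14.25]: (3.28+0.90)/2 × 4 = 8.36
  Sum = 262.775 mcg/mL·hr
k_e = ln2 / t½ = 0.693147 / 2.14 = 0.3239 hr^-1
Extrapolated tail: C_last / k_e = 0.90 / 0.3239 = 2.779
AUC_0→∞ = 262.775 + 2.779 = 265.554 mcg/mL·hr

AUC = 266 mcg/mL·hr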